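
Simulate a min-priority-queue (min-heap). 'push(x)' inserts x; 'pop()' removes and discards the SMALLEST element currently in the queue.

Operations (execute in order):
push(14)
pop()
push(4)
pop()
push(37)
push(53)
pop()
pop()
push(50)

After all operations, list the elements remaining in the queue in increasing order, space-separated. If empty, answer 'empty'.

push(14): heap contents = [14]
pop() → 14: heap contents = []
push(4): heap contents = [4]
pop() → 4: heap contents = []
push(37): heap contents = [37]
push(53): heap contents = [37, 53]
pop() → 37: heap contents = [53]
pop() → 53: heap contents = []
push(50): heap contents = [50]

Answer: 50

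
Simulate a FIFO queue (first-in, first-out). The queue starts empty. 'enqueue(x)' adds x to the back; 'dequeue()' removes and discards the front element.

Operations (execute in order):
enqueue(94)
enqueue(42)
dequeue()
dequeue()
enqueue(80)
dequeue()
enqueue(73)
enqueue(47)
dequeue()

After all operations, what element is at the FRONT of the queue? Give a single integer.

Answer: 47

Derivation:
enqueue(94): queue = [94]
enqueue(42): queue = [94, 42]
dequeue(): queue = [42]
dequeue(): queue = []
enqueue(80): queue = [80]
dequeue(): queue = []
enqueue(73): queue = [73]
enqueue(47): queue = [73, 47]
dequeue(): queue = [47]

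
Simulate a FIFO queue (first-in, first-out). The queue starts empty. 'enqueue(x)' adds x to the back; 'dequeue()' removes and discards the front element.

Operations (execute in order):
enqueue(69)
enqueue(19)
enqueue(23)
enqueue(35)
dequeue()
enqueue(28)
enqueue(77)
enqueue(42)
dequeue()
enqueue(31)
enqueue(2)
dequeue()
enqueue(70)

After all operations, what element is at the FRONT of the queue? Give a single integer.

enqueue(69): queue = [69]
enqueue(19): queue = [69, 19]
enqueue(23): queue = [69, 19, 23]
enqueue(35): queue = [69, 19, 23, 35]
dequeue(): queue = [19, 23, 35]
enqueue(28): queue = [19, 23, 35, 28]
enqueue(77): queue = [19, 23, 35, 28, 77]
enqueue(42): queue = [19, 23, 35, 28, 77, 42]
dequeue(): queue = [23, 35, 28, 77, 42]
enqueue(31): queue = [23, 35, 28, 77, 42, 31]
enqueue(2): queue = [23, 35, 28, 77, 42, 31, 2]
dequeue(): queue = [35, 28, 77, 42, 31, 2]
enqueue(70): queue = [35, 28, 77, 42, 31, 2, 70]

Answer: 35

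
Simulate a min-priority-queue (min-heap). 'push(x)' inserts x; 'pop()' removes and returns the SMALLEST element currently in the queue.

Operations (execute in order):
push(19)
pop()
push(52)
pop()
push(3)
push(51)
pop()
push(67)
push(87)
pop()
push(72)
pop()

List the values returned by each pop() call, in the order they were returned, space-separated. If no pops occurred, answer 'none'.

push(19): heap contents = [19]
pop() → 19: heap contents = []
push(52): heap contents = [52]
pop() → 52: heap contents = []
push(3): heap contents = [3]
push(51): heap contents = [3, 51]
pop() → 3: heap contents = [51]
push(67): heap contents = [51, 67]
push(87): heap contents = [51, 67, 87]
pop() → 51: heap contents = [67, 87]
push(72): heap contents = [67, 72, 87]
pop() → 67: heap contents = [72, 87]

Answer: 19 52 3 51 67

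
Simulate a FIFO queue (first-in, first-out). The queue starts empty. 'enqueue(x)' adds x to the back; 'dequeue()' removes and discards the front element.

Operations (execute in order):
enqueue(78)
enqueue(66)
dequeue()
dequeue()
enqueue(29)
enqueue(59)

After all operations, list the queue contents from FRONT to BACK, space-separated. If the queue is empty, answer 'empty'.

enqueue(78): [78]
enqueue(66): [78, 66]
dequeue(): [66]
dequeue(): []
enqueue(29): [29]
enqueue(59): [29, 59]

Answer: 29 59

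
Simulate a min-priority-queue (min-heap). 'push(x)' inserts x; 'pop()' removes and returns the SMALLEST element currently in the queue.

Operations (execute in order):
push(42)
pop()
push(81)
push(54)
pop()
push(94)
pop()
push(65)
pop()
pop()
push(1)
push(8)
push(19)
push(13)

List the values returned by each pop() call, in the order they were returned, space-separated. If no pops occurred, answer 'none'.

Answer: 42 54 81 65 94

Derivation:
push(42): heap contents = [42]
pop() → 42: heap contents = []
push(81): heap contents = [81]
push(54): heap contents = [54, 81]
pop() → 54: heap contents = [81]
push(94): heap contents = [81, 94]
pop() → 81: heap contents = [94]
push(65): heap contents = [65, 94]
pop() → 65: heap contents = [94]
pop() → 94: heap contents = []
push(1): heap contents = [1]
push(8): heap contents = [1, 8]
push(19): heap contents = [1, 8, 19]
push(13): heap contents = [1, 8, 13, 19]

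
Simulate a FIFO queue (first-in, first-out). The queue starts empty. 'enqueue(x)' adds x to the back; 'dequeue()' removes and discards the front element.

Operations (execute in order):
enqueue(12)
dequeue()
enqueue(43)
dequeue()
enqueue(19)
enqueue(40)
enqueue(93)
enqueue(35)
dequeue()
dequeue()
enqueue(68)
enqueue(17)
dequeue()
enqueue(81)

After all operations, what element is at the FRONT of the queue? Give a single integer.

enqueue(12): queue = [12]
dequeue(): queue = []
enqueue(43): queue = [43]
dequeue(): queue = []
enqueue(19): queue = [19]
enqueue(40): queue = [19, 40]
enqueue(93): queue = [19, 40, 93]
enqueue(35): queue = [19, 40, 93, 35]
dequeue(): queue = [40, 93, 35]
dequeue(): queue = [93, 35]
enqueue(68): queue = [93, 35, 68]
enqueue(17): queue = [93, 35, 68, 17]
dequeue(): queue = [35, 68, 17]
enqueue(81): queue = [35, 68, 17, 81]

Answer: 35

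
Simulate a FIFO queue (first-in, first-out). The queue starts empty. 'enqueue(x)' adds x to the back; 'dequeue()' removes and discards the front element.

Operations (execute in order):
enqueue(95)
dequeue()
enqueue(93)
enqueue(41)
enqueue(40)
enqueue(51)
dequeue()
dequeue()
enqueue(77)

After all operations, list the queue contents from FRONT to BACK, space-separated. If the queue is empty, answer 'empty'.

Answer: 40 51 77

Derivation:
enqueue(95): [95]
dequeue(): []
enqueue(93): [93]
enqueue(41): [93, 41]
enqueue(40): [93, 41, 40]
enqueue(51): [93, 41, 40, 51]
dequeue(): [41, 40, 51]
dequeue(): [40, 51]
enqueue(77): [40, 51, 77]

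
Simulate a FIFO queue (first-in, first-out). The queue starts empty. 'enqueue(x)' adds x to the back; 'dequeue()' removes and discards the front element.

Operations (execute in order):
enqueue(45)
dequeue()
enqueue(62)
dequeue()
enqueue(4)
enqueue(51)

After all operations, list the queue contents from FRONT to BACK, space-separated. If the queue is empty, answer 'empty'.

enqueue(45): [45]
dequeue(): []
enqueue(62): [62]
dequeue(): []
enqueue(4): [4]
enqueue(51): [4, 51]

Answer: 4 51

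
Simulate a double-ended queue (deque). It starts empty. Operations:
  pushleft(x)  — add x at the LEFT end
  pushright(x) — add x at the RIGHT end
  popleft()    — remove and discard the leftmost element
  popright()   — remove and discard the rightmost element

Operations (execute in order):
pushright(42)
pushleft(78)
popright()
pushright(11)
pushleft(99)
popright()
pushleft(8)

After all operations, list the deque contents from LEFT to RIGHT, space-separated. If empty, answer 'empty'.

pushright(42): [42]
pushleft(78): [78, 42]
popright(): [78]
pushright(11): [78, 11]
pushleft(99): [99, 78, 11]
popright(): [99, 78]
pushleft(8): [8, 99, 78]

Answer: 8 99 78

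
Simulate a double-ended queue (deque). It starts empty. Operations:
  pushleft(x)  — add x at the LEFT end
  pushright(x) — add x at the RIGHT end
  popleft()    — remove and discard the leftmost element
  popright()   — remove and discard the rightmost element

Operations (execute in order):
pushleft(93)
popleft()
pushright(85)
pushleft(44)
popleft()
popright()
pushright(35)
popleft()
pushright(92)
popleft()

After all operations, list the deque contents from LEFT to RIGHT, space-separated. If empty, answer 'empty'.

Answer: empty

Derivation:
pushleft(93): [93]
popleft(): []
pushright(85): [85]
pushleft(44): [44, 85]
popleft(): [85]
popright(): []
pushright(35): [35]
popleft(): []
pushright(92): [92]
popleft(): []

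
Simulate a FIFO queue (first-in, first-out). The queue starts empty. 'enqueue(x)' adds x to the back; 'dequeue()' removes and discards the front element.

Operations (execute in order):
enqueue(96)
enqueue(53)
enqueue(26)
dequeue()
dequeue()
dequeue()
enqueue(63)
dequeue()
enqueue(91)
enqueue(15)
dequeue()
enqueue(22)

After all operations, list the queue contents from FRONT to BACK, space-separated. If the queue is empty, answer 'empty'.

Answer: 15 22

Derivation:
enqueue(96): [96]
enqueue(53): [96, 53]
enqueue(26): [96, 53, 26]
dequeue(): [53, 26]
dequeue(): [26]
dequeue(): []
enqueue(63): [63]
dequeue(): []
enqueue(91): [91]
enqueue(15): [91, 15]
dequeue(): [15]
enqueue(22): [15, 22]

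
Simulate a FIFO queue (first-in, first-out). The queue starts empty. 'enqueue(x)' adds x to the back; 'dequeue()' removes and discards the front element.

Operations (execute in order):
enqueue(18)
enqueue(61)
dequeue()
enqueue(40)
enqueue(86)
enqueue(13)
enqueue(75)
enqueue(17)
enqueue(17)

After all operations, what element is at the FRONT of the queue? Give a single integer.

enqueue(18): queue = [18]
enqueue(61): queue = [18, 61]
dequeue(): queue = [61]
enqueue(40): queue = [61, 40]
enqueue(86): queue = [61, 40, 86]
enqueue(13): queue = [61, 40, 86, 13]
enqueue(75): queue = [61, 40, 86, 13, 75]
enqueue(17): queue = [61, 40, 86, 13, 75, 17]
enqueue(17): queue = [61, 40, 86, 13, 75, 17, 17]

Answer: 61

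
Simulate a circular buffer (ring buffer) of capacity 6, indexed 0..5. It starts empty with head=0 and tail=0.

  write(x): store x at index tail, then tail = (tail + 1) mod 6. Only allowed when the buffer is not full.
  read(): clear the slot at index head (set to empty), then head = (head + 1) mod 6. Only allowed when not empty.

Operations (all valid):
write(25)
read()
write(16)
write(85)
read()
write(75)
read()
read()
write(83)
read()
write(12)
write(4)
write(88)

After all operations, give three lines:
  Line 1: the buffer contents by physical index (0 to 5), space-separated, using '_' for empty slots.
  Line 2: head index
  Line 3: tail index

write(25): buf=[25 _ _ _ _ _], head=0, tail=1, size=1
read(): buf=[_ _ _ _ _ _], head=1, tail=1, size=0
write(16): buf=[_ 16 _ _ _ _], head=1, tail=2, size=1
write(85): buf=[_ 16 85 _ _ _], head=1, tail=3, size=2
read(): buf=[_ _ 85 _ _ _], head=2, tail=3, size=1
write(75): buf=[_ _ 85 75 _ _], head=2, tail=4, size=2
read(): buf=[_ _ _ 75 _ _], head=3, tail=4, size=1
read(): buf=[_ _ _ _ _ _], head=4, tail=4, size=0
write(83): buf=[_ _ _ _ 83 _], head=4, tail=5, size=1
read(): buf=[_ _ _ _ _ _], head=5, tail=5, size=0
write(12): buf=[_ _ _ _ _ 12], head=5, tail=0, size=1
write(4): buf=[4 _ _ _ _ 12], head=5, tail=1, size=2
write(88): buf=[4 88 _ _ _ 12], head=5, tail=2, size=3

Answer: 4 88 _ _ _ 12
5
2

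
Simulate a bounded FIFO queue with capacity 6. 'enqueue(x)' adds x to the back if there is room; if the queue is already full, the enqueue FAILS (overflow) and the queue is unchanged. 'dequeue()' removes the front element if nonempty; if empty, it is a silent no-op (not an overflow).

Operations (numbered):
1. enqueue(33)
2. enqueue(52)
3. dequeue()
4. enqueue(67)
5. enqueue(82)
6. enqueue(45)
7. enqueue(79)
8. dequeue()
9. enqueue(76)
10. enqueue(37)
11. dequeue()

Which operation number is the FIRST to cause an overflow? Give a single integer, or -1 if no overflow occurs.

1. enqueue(33): size=1
2. enqueue(52): size=2
3. dequeue(): size=1
4. enqueue(67): size=2
5. enqueue(82): size=3
6. enqueue(45): size=4
7. enqueue(79): size=5
8. dequeue(): size=4
9. enqueue(76): size=5
10. enqueue(37): size=6
11. dequeue(): size=5

Answer: -1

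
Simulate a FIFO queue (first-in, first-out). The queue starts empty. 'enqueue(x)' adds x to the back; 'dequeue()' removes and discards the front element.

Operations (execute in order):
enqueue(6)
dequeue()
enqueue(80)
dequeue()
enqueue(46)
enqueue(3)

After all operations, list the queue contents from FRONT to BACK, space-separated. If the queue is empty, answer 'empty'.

Answer: 46 3

Derivation:
enqueue(6): [6]
dequeue(): []
enqueue(80): [80]
dequeue(): []
enqueue(46): [46]
enqueue(3): [46, 3]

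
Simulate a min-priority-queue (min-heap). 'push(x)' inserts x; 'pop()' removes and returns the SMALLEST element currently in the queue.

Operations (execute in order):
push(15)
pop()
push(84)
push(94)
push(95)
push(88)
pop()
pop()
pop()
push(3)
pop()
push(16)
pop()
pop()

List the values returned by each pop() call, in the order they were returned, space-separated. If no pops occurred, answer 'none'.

push(15): heap contents = [15]
pop() → 15: heap contents = []
push(84): heap contents = [84]
push(94): heap contents = [84, 94]
push(95): heap contents = [84, 94, 95]
push(88): heap contents = [84, 88, 94, 95]
pop() → 84: heap contents = [88, 94, 95]
pop() → 88: heap contents = [94, 95]
pop() → 94: heap contents = [95]
push(3): heap contents = [3, 95]
pop() → 3: heap contents = [95]
push(16): heap contents = [16, 95]
pop() → 16: heap contents = [95]
pop() → 95: heap contents = []

Answer: 15 84 88 94 3 16 95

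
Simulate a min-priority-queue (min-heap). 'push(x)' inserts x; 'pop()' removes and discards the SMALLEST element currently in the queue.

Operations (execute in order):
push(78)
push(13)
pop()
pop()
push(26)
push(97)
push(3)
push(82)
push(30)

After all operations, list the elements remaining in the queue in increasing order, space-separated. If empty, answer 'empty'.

push(78): heap contents = [78]
push(13): heap contents = [13, 78]
pop() → 13: heap contents = [78]
pop() → 78: heap contents = []
push(26): heap contents = [26]
push(97): heap contents = [26, 97]
push(3): heap contents = [3, 26, 97]
push(82): heap contents = [3, 26, 82, 97]
push(30): heap contents = [3, 26, 30, 82, 97]

Answer: 3 26 30 82 97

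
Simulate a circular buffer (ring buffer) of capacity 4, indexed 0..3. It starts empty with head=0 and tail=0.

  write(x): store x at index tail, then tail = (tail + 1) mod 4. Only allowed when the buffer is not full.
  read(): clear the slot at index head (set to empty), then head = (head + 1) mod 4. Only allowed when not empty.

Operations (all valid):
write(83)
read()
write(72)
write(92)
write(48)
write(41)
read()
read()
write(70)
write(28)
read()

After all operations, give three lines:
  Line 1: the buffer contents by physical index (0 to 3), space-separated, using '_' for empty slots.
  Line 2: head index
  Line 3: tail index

Answer: 41 70 28 _
0
3

Derivation:
write(83): buf=[83 _ _ _], head=0, tail=1, size=1
read(): buf=[_ _ _ _], head=1, tail=1, size=0
write(72): buf=[_ 72 _ _], head=1, tail=2, size=1
write(92): buf=[_ 72 92 _], head=1, tail=3, size=2
write(48): buf=[_ 72 92 48], head=1, tail=0, size=3
write(41): buf=[41 72 92 48], head=1, tail=1, size=4
read(): buf=[41 _ 92 48], head=2, tail=1, size=3
read(): buf=[41 _ _ 48], head=3, tail=1, size=2
write(70): buf=[41 70 _ 48], head=3, tail=2, size=3
write(28): buf=[41 70 28 48], head=3, tail=3, size=4
read(): buf=[41 70 28 _], head=0, tail=3, size=3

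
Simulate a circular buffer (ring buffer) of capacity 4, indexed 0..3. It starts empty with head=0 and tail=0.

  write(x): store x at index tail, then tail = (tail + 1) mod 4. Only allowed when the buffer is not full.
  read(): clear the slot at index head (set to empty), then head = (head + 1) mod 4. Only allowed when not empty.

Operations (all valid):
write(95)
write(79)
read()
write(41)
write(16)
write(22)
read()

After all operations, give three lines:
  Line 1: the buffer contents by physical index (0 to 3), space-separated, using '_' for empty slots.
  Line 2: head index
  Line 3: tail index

write(95): buf=[95 _ _ _], head=0, tail=1, size=1
write(79): buf=[95 79 _ _], head=0, tail=2, size=2
read(): buf=[_ 79 _ _], head=1, tail=2, size=1
write(41): buf=[_ 79 41 _], head=1, tail=3, size=2
write(16): buf=[_ 79 41 16], head=1, tail=0, size=3
write(22): buf=[22 79 41 16], head=1, tail=1, size=4
read(): buf=[22 _ 41 16], head=2, tail=1, size=3

Answer: 22 _ 41 16
2
1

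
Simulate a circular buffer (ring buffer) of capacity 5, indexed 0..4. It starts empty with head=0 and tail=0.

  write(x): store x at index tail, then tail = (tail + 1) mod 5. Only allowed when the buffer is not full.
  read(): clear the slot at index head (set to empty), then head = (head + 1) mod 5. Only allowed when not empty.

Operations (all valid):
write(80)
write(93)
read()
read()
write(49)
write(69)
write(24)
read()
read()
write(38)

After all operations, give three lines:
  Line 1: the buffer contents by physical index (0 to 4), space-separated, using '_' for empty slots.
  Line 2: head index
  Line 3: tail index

write(80): buf=[80 _ _ _ _], head=0, tail=1, size=1
write(93): buf=[80 93 _ _ _], head=0, tail=2, size=2
read(): buf=[_ 93 _ _ _], head=1, tail=2, size=1
read(): buf=[_ _ _ _ _], head=2, tail=2, size=0
write(49): buf=[_ _ 49 _ _], head=2, tail=3, size=1
write(69): buf=[_ _ 49 69 _], head=2, tail=4, size=2
write(24): buf=[_ _ 49 69 24], head=2, tail=0, size=3
read(): buf=[_ _ _ 69 24], head=3, tail=0, size=2
read(): buf=[_ _ _ _ 24], head=4, tail=0, size=1
write(38): buf=[38 _ _ _ 24], head=4, tail=1, size=2

Answer: 38 _ _ _ 24
4
1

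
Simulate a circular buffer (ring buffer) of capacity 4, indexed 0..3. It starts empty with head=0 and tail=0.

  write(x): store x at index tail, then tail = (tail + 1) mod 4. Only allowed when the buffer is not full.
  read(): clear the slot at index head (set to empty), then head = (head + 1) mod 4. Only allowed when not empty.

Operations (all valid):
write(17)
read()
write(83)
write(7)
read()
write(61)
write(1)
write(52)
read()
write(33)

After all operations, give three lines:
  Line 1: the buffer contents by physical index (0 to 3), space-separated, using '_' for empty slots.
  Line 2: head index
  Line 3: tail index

write(17): buf=[17 _ _ _], head=0, tail=1, size=1
read(): buf=[_ _ _ _], head=1, tail=1, size=0
write(83): buf=[_ 83 _ _], head=1, tail=2, size=1
write(7): buf=[_ 83 7 _], head=1, tail=3, size=2
read(): buf=[_ _ 7 _], head=2, tail=3, size=1
write(61): buf=[_ _ 7 61], head=2, tail=0, size=2
write(1): buf=[1 _ 7 61], head=2, tail=1, size=3
write(52): buf=[1 52 7 61], head=2, tail=2, size=4
read(): buf=[1 52 _ 61], head=3, tail=2, size=3
write(33): buf=[1 52 33 61], head=3, tail=3, size=4

Answer: 1 52 33 61
3
3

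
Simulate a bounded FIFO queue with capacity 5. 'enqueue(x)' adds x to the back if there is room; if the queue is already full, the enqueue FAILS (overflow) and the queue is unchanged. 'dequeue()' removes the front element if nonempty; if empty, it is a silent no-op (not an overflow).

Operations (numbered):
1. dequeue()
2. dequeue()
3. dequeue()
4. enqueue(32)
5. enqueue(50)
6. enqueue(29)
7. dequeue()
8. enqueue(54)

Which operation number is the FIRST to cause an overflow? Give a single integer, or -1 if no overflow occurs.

1. dequeue(): empty, no-op, size=0
2. dequeue(): empty, no-op, size=0
3. dequeue(): empty, no-op, size=0
4. enqueue(32): size=1
5. enqueue(50): size=2
6. enqueue(29): size=3
7. dequeue(): size=2
8. enqueue(54): size=3

Answer: -1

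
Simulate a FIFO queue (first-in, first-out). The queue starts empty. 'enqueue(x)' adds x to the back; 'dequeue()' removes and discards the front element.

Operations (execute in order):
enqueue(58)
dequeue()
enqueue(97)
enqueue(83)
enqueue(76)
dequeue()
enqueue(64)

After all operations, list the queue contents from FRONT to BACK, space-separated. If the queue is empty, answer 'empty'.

enqueue(58): [58]
dequeue(): []
enqueue(97): [97]
enqueue(83): [97, 83]
enqueue(76): [97, 83, 76]
dequeue(): [83, 76]
enqueue(64): [83, 76, 64]

Answer: 83 76 64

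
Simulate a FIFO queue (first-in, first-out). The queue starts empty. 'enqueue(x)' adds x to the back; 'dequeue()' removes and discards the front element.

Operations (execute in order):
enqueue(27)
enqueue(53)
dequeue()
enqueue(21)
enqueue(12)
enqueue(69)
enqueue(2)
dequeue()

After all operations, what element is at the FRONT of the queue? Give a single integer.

Answer: 21

Derivation:
enqueue(27): queue = [27]
enqueue(53): queue = [27, 53]
dequeue(): queue = [53]
enqueue(21): queue = [53, 21]
enqueue(12): queue = [53, 21, 12]
enqueue(69): queue = [53, 21, 12, 69]
enqueue(2): queue = [53, 21, 12, 69, 2]
dequeue(): queue = [21, 12, 69, 2]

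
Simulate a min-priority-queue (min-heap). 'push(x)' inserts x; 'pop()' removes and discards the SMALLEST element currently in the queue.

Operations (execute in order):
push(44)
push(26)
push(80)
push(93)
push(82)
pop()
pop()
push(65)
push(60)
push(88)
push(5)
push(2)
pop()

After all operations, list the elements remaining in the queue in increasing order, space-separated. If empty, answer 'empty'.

Answer: 5 60 65 80 82 88 93

Derivation:
push(44): heap contents = [44]
push(26): heap contents = [26, 44]
push(80): heap contents = [26, 44, 80]
push(93): heap contents = [26, 44, 80, 93]
push(82): heap contents = [26, 44, 80, 82, 93]
pop() → 26: heap contents = [44, 80, 82, 93]
pop() → 44: heap contents = [80, 82, 93]
push(65): heap contents = [65, 80, 82, 93]
push(60): heap contents = [60, 65, 80, 82, 93]
push(88): heap contents = [60, 65, 80, 82, 88, 93]
push(5): heap contents = [5, 60, 65, 80, 82, 88, 93]
push(2): heap contents = [2, 5, 60, 65, 80, 82, 88, 93]
pop() → 2: heap contents = [5, 60, 65, 80, 82, 88, 93]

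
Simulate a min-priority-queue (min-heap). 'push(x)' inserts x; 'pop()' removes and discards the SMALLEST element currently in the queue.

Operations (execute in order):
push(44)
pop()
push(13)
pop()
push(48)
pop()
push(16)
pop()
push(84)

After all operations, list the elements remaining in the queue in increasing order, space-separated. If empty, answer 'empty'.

Answer: 84

Derivation:
push(44): heap contents = [44]
pop() → 44: heap contents = []
push(13): heap contents = [13]
pop() → 13: heap contents = []
push(48): heap contents = [48]
pop() → 48: heap contents = []
push(16): heap contents = [16]
pop() → 16: heap contents = []
push(84): heap contents = [84]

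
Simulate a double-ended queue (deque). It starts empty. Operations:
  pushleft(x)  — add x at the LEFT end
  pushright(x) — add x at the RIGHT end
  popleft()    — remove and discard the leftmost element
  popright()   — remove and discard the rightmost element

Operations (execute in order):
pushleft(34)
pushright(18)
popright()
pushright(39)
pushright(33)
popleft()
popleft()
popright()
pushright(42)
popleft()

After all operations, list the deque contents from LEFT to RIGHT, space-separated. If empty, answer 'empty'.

pushleft(34): [34]
pushright(18): [34, 18]
popright(): [34]
pushright(39): [34, 39]
pushright(33): [34, 39, 33]
popleft(): [39, 33]
popleft(): [33]
popright(): []
pushright(42): [42]
popleft(): []

Answer: empty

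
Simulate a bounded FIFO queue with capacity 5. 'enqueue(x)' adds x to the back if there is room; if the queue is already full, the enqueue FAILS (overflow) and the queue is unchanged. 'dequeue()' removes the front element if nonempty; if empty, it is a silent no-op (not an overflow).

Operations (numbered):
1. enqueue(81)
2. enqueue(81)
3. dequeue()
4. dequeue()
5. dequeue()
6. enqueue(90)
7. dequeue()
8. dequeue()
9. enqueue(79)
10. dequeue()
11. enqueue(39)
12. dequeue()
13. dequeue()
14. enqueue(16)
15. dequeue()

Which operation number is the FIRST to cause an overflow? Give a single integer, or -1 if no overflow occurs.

1. enqueue(81): size=1
2. enqueue(81): size=2
3. dequeue(): size=1
4. dequeue(): size=0
5. dequeue(): empty, no-op, size=0
6. enqueue(90): size=1
7. dequeue(): size=0
8. dequeue(): empty, no-op, size=0
9. enqueue(79): size=1
10. dequeue(): size=0
11. enqueue(39): size=1
12. dequeue(): size=0
13. dequeue(): empty, no-op, size=0
14. enqueue(16): size=1
15. dequeue(): size=0

Answer: -1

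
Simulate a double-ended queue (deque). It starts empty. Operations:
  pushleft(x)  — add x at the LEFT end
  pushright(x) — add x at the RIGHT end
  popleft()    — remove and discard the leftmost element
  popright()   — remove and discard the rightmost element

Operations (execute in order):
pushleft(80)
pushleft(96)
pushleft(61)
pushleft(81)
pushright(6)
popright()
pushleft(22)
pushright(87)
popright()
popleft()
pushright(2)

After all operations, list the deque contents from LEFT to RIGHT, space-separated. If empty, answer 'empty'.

Answer: 81 61 96 80 2

Derivation:
pushleft(80): [80]
pushleft(96): [96, 80]
pushleft(61): [61, 96, 80]
pushleft(81): [81, 61, 96, 80]
pushright(6): [81, 61, 96, 80, 6]
popright(): [81, 61, 96, 80]
pushleft(22): [22, 81, 61, 96, 80]
pushright(87): [22, 81, 61, 96, 80, 87]
popright(): [22, 81, 61, 96, 80]
popleft(): [81, 61, 96, 80]
pushright(2): [81, 61, 96, 80, 2]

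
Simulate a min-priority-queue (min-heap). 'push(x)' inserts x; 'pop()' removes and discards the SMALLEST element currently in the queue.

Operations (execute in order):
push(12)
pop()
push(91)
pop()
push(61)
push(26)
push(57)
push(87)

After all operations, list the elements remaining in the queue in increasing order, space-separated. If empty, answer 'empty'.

Answer: 26 57 61 87

Derivation:
push(12): heap contents = [12]
pop() → 12: heap contents = []
push(91): heap contents = [91]
pop() → 91: heap contents = []
push(61): heap contents = [61]
push(26): heap contents = [26, 61]
push(57): heap contents = [26, 57, 61]
push(87): heap contents = [26, 57, 61, 87]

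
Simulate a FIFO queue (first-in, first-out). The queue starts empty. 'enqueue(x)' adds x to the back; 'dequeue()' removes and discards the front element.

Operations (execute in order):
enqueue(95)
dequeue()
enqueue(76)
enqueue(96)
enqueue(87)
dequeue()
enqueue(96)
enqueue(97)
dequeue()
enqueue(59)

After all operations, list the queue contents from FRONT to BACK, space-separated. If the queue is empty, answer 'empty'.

enqueue(95): [95]
dequeue(): []
enqueue(76): [76]
enqueue(96): [76, 96]
enqueue(87): [76, 96, 87]
dequeue(): [96, 87]
enqueue(96): [96, 87, 96]
enqueue(97): [96, 87, 96, 97]
dequeue(): [87, 96, 97]
enqueue(59): [87, 96, 97, 59]

Answer: 87 96 97 59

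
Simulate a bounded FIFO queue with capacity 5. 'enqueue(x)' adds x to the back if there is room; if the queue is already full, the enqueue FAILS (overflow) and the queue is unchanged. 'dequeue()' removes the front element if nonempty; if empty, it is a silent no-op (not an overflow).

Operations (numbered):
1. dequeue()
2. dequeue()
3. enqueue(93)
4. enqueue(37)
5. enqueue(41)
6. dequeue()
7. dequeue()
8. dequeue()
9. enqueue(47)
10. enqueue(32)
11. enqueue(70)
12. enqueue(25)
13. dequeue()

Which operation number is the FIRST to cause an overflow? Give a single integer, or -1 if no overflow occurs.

1. dequeue(): empty, no-op, size=0
2. dequeue(): empty, no-op, size=0
3. enqueue(93): size=1
4. enqueue(37): size=2
5. enqueue(41): size=3
6. dequeue(): size=2
7. dequeue(): size=1
8. dequeue(): size=0
9. enqueue(47): size=1
10. enqueue(32): size=2
11. enqueue(70): size=3
12. enqueue(25): size=4
13. dequeue(): size=3

Answer: -1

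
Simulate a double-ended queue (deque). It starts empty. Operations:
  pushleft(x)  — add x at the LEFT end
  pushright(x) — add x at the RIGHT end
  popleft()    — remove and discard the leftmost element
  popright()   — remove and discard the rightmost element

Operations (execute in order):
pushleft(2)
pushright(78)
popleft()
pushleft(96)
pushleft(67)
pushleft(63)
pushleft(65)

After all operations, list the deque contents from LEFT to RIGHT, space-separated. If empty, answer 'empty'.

Answer: 65 63 67 96 78

Derivation:
pushleft(2): [2]
pushright(78): [2, 78]
popleft(): [78]
pushleft(96): [96, 78]
pushleft(67): [67, 96, 78]
pushleft(63): [63, 67, 96, 78]
pushleft(65): [65, 63, 67, 96, 78]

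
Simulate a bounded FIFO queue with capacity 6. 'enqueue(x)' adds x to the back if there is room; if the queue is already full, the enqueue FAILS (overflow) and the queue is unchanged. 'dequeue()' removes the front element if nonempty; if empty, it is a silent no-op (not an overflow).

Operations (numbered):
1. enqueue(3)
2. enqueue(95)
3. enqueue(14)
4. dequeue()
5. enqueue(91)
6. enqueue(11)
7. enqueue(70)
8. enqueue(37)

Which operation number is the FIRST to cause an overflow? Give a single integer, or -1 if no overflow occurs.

Answer: -1

Derivation:
1. enqueue(3): size=1
2. enqueue(95): size=2
3. enqueue(14): size=3
4. dequeue(): size=2
5. enqueue(91): size=3
6. enqueue(11): size=4
7. enqueue(70): size=5
8. enqueue(37): size=6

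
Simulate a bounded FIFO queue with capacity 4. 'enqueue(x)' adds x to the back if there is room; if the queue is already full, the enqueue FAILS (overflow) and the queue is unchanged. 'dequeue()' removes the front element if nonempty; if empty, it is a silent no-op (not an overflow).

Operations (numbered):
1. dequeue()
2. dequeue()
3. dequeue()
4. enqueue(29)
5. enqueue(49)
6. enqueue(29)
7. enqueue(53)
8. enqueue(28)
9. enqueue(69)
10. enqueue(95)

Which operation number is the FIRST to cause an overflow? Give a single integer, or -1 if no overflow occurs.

Answer: 8

Derivation:
1. dequeue(): empty, no-op, size=0
2. dequeue(): empty, no-op, size=0
3. dequeue(): empty, no-op, size=0
4. enqueue(29): size=1
5. enqueue(49): size=2
6. enqueue(29): size=3
7. enqueue(53): size=4
8. enqueue(28): size=4=cap → OVERFLOW (fail)
9. enqueue(69): size=4=cap → OVERFLOW (fail)
10. enqueue(95): size=4=cap → OVERFLOW (fail)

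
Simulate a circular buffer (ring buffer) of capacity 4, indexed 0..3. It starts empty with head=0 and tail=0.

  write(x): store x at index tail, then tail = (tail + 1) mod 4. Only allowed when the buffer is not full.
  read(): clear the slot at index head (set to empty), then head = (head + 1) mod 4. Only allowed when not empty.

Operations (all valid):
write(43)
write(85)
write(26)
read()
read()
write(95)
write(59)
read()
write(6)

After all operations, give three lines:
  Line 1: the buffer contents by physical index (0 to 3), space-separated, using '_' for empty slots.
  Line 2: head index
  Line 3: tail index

Answer: 59 6 _ 95
3
2

Derivation:
write(43): buf=[43 _ _ _], head=0, tail=1, size=1
write(85): buf=[43 85 _ _], head=0, tail=2, size=2
write(26): buf=[43 85 26 _], head=0, tail=3, size=3
read(): buf=[_ 85 26 _], head=1, tail=3, size=2
read(): buf=[_ _ 26 _], head=2, tail=3, size=1
write(95): buf=[_ _ 26 95], head=2, tail=0, size=2
write(59): buf=[59 _ 26 95], head=2, tail=1, size=3
read(): buf=[59 _ _ 95], head=3, tail=1, size=2
write(6): buf=[59 6 _ 95], head=3, tail=2, size=3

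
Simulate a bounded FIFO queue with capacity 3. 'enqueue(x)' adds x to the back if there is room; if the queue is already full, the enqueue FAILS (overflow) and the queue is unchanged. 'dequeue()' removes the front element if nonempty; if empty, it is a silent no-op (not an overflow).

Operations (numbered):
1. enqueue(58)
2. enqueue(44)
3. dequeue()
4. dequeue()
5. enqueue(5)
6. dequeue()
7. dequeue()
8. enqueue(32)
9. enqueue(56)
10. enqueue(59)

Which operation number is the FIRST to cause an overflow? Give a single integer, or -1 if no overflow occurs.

1. enqueue(58): size=1
2. enqueue(44): size=2
3. dequeue(): size=1
4. dequeue(): size=0
5. enqueue(5): size=1
6. dequeue(): size=0
7. dequeue(): empty, no-op, size=0
8. enqueue(32): size=1
9. enqueue(56): size=2
10. enqueue(59): size=3

Answer: -1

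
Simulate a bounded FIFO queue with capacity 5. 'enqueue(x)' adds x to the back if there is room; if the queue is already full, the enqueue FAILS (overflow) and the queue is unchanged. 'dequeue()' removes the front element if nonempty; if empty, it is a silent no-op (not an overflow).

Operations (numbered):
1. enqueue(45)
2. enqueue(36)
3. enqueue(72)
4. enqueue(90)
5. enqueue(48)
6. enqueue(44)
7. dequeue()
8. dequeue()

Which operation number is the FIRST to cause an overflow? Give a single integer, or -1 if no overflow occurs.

1. enqueue(45): size=1
2. enqueue(36): size=2
3. enqueue(72): size=3
4. enqueue(90): size=4
5. enqueue(48): size=5
6. enqueue(44): size=5=cap → OVERFLOW (fail)
7. dequeue(): size=4
8. dequeue(): size=3

Answer: 6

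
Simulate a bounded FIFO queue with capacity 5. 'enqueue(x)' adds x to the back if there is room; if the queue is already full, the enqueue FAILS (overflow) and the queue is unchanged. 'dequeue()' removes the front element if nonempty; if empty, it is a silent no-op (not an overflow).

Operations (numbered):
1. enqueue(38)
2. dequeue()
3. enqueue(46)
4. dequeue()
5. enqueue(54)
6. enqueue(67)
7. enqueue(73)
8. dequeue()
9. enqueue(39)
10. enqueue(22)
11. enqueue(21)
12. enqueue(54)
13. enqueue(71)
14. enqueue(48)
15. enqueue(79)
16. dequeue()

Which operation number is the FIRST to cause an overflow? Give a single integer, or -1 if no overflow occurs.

Answer: 12

Derivation:
1. enqueue(38): size=1
2. dequeue(): size=0
3. enqueue(46): size=1
4. dequeue(): size=0
5. enqueue(54): size=1
6. enqueue(67): size=2
7. enqueue(73): size=3
8. dequeue(): size=2
9. enqueue(39): size=3
10. enqueue(22): size=4
11. enqueue(21): size=5
12. enqueue(54): size=5=cap → OVERFLOW (fail)
13. enqueue(71): size=5=cap → OVERFLOW (fail)
14. enqueue(48): size=5=cap → OVERFLOW (fail)
15. enqueue(79): size=5=cap → OVERFLOW (fail)
16. dequeue(): size=4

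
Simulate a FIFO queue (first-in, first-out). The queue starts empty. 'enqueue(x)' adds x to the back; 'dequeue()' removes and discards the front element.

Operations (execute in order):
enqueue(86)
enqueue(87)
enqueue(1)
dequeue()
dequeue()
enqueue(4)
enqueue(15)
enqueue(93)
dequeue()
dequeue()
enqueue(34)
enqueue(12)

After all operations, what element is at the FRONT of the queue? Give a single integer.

Answer: 15

Derivation:
enqueue(86): queue = [86]
enqueue(87): queue = [86, 87]
enqueue(1): queue = [86, 87, 1]
dequeue(): queue = [87, 1]
dequeue(): queue = [1]
enqueue(4): queue = [1, 4]
enqueue(15): queue = [1, 4, 15]
enqueue(93): queue = [1, 4, 15, 93]
dequeue(): queue = [4, 15, 93]
dequeue(): queue = [15, 93]
enqueue(34): queue = [15, 93, 34]
enqueue(12): queue = [15, 93, 34, 12]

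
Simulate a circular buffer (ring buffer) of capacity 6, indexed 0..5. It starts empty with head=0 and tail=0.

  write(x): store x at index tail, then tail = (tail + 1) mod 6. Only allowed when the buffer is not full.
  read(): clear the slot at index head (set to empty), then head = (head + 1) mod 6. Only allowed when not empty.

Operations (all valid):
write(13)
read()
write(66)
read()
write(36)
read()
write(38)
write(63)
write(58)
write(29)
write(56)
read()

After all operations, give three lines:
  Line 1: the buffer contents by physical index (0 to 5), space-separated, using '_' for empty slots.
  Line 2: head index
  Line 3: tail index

Answer: 29 56 _ _ 63 58
4
2

Derivation:
write(13): buf=[13 _ _ _ _ _], head=0, tail=1, size=1
read(): buf=[_ _ _ _ _ _], head=1, tail=1, size=0
write(66): buf=[_ 66 _ _ _ _], head=1, tail=2, size=1
read(): buf=[_ _ _ _ _ _], head=2, tail=2, size=0
write(36): buf=[_ _ 36 _ _ _], head=2, tail=3, size=1
read(): buf=[_ _ _ _ _ _], head=3, tail=3, size=0
write(38): buf=[_ _ _ 38 _ _], head=3, tail=4, size=1
write(63): buf=[_ _ _ 38 63 _], head=3, tail=5, size=2
write(58): buf=[_ _ _ 38 63 58], head=3, tail=0, size=3
write(29): buf=[29 _ _ 38 63 58], head=3, tail=1, size=4
write(56): buf=[29 56 _ 38 63 58], head=3, tail=2, size=5
read(): buf=[29 56 _ _ 63 58], head=4, tail=2, size=4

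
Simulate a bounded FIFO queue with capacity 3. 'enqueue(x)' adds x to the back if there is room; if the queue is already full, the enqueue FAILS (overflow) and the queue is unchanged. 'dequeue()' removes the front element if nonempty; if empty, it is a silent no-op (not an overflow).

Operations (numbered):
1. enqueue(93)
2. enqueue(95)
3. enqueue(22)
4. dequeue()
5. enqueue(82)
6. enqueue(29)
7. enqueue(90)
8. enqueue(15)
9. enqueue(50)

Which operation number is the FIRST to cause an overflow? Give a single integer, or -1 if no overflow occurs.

Answer: 6

Derivation:
1. enqueue(93): size=1
2. enqueue(95): size=2
3. enqueue(22): size=3
4. dequeue(): size=2
5. enqueue(82): size=3
6. enqueue(29): size=3=cap → OVERFLOW (fail)
7. enqueue(90): size=3=cap → OVERFLOW (fail)
8. enqueue(15): size=3=cap → OVERFLOW (fail)
9. enqueue(50): size=3=cap → OVERFLOW (fail)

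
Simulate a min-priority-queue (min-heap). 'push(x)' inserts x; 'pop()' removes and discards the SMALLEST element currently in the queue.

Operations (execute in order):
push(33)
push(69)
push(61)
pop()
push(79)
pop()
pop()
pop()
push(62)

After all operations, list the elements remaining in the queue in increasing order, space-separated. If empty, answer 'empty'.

push(33): heap contents = [33]
push(69): heap contents = [33, 69]
push(61): heap contents = [33, 61, 69]
pop() → 33: heap contents = [61, 69]
push(79): heap contents = [61, 69, 79]
pop() → 61: heap contents = [69, 79]
pop() → 69: heap contents = [79]
pop() → 79: heap contents = []
push(62): heap contents = [62]

Answer: 62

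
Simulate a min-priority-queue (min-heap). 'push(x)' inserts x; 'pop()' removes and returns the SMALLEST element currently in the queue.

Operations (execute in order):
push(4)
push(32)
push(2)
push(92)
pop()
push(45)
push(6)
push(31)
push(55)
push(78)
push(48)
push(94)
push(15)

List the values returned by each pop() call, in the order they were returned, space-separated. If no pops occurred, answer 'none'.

push(4): heap contents = [4]
push(32): heap contents = [4, 32]
push(2): heap contents = [2, 4, 32]
push(92): heap contents = [2, 4, 32, 92]
pop() → 2: heap contents = [4, 32, 92]
push(45): heap contents = [4, 32, 45, 92]
push(6): heap contents = [4, 6, 32, 45, 92]
push(31): heap contents = [4, 6, 31, 32, 45, 92]
push(55): heap contents = [4, 6, 31, 32, 45, 55, 92]
push(78): heap contents = [4, 6, 31, 32, 45, 55, 78, 92]
push(48): heap contents = [4, 6, 31, 32, 45, 48, 55, 78, 92]
push(94): heap contents = [4, 6, 31, 32, 45, 48, 55, 78, 92, 94]
push(15): heap contents = [4, 6, 15, 31, 32, 45, 48, 55, 78, 92, 94]

Answer: 2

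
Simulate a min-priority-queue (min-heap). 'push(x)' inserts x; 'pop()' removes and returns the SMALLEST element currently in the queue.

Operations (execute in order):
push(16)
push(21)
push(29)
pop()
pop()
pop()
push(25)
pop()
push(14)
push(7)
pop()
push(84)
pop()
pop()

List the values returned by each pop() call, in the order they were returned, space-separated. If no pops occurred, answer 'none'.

Answer: 16 21 29 25 7 14 84

Derivation:
push(16): heap contents = [16]
push(21): heap contents = [16, 21]
push(29): heap contents = [16, 21, 29]
pop() → 16: heap contents = [21, 29]
pop() → 21: heap contents = [29]
pop() → 29: heap contents = []
push(25): heap contents = [25]
pop() → 25: heap contents = []
push(14): heap contents = [14]
push(7): heap contents = [7, 14]
pop() → 7: heap contents = [14]
push(84): heap contents = [14, 84]
pop() → 14: heap contents = [84]
pop() → 84: heap contents = []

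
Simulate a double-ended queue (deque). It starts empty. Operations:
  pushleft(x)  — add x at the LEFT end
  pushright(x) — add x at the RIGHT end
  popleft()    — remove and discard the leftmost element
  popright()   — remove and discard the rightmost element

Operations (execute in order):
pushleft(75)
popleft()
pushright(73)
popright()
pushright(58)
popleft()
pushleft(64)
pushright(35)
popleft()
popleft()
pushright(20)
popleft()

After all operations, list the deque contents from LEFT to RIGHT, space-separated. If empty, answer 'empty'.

Answer: empty

Derivation:
pushleft(75): [75]
popleft(): []
pushright(73): [73]
popright(): []
pushright(58): [58]
popleft(): []
pushleft(64): [64]
pushright(35): [64, 35]
popleft(): [35]
popleft(): []
pushright(20): [20]
popleft(): []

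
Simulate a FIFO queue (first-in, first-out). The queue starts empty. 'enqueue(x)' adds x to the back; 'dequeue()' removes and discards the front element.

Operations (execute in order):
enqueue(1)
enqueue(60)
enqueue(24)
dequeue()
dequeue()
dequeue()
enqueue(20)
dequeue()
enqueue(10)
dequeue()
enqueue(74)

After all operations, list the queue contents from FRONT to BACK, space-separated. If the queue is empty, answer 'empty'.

Answer: 74

Derivation:
enqueue(1): [1]
enqueue(60): [1, 60]
enqueue(24): [1, 60, 24]
dequeue(): [60, 24]
dequeue(): [24]
dequeue(): []
enqueue(20): [20]
dequeue(): []
enqueue(10): [10]
dequeue(): []
enqueue(74): [74]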